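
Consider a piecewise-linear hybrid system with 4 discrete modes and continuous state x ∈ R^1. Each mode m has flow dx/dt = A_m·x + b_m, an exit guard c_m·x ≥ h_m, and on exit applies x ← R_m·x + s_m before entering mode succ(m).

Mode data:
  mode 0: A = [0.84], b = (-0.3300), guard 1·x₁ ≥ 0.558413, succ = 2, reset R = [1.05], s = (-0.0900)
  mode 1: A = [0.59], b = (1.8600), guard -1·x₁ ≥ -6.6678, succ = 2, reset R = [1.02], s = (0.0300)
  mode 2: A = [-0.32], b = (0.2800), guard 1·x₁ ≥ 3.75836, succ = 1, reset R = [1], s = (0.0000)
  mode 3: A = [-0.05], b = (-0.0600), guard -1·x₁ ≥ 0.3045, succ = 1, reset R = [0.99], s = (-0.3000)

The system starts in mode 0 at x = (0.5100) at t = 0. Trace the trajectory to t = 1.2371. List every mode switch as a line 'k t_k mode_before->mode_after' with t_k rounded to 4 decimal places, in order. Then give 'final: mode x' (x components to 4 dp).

1 0.4118 0->2
final: 2 0.5842

Mode 0: guard c·x = 0.5584 hit at Δt = 0.4118 (t = 0.4118), x⁻ = (0.5584) → reset → x⁺ = (0.4963), jump to mode 2
Mode 2: flow for 0.8253 to horizon, guard not reached → x = (0.5842)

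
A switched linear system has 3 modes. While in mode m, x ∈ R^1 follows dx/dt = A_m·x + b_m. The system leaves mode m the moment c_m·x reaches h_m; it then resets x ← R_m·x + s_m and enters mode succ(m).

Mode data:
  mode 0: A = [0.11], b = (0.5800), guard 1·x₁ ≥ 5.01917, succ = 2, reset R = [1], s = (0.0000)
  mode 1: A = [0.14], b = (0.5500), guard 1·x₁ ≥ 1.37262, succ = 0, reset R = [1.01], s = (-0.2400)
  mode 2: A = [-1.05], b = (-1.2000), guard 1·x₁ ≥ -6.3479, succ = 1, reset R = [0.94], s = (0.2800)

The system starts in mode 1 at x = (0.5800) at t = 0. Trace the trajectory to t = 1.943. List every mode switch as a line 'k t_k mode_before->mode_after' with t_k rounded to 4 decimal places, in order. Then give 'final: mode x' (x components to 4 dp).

Mode 1: guard c·x = 1.3726 hit at Δt = 1.1568 (t = 1.1568), x⁻ = (1.3726) → reset → x⁺ = (1.1463), jump to mode 0
Mode 0: flow for 0.7862 to horizon, guard not reached → x = (1.7262)

1 1.1568 1->0
final: 0 1.7262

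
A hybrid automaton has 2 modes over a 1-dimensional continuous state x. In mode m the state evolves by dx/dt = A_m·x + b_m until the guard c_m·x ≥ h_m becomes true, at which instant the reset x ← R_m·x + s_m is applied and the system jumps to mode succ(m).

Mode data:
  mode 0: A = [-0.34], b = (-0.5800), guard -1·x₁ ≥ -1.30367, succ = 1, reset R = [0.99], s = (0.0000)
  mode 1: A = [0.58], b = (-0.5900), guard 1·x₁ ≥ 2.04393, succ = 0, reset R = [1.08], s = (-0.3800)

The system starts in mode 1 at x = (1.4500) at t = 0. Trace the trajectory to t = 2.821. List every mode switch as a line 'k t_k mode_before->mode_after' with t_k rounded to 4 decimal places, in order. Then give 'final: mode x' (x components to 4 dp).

1 1.4895 1->0
2 1.9614 0->1
final: 1 1.4673

Mode 1: guard c·x = 2.0439 hit at Δt = 1.4895 (t = 1.4895), x⁻ = (2.0439) → reset → x⁺ = (1.8274), jump to mode 0
Mode 0: guard c·x = -1.3037 hit at Δt = 0.4719 (t = 1.9614), x⁻ = (1.3037) → reset → x⁺ = (1.2906), jump to mode 1
Mode 1: flow for 0.8596 to horizon, guard not reached → x = (1.4673)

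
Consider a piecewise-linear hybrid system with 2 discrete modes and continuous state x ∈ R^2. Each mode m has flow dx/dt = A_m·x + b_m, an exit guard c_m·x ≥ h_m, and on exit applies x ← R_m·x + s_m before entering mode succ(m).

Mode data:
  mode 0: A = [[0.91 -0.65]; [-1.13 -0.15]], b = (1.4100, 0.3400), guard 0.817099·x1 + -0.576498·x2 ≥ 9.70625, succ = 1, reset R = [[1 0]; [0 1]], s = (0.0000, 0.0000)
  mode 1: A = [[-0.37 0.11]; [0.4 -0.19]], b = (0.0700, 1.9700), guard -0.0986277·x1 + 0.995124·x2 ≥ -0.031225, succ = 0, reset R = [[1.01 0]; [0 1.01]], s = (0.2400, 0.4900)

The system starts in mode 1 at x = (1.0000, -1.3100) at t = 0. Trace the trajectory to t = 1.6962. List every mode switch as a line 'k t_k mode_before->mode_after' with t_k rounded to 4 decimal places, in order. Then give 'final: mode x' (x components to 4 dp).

1 0.5558 1->0
final: 0 6.3687 -2.9129

Mode 1: guard c·x = -0.0312 hit at Δt = 0.5558 (t = 0.5558), x⁻ = (0.8166, 0.0496) → reset → x⁺ = (1.0648, 0.5401), jump to mode 0
Mode 0: flow for 1.1404 to horizon, guard not reached → x = (6.3687, -2.9129)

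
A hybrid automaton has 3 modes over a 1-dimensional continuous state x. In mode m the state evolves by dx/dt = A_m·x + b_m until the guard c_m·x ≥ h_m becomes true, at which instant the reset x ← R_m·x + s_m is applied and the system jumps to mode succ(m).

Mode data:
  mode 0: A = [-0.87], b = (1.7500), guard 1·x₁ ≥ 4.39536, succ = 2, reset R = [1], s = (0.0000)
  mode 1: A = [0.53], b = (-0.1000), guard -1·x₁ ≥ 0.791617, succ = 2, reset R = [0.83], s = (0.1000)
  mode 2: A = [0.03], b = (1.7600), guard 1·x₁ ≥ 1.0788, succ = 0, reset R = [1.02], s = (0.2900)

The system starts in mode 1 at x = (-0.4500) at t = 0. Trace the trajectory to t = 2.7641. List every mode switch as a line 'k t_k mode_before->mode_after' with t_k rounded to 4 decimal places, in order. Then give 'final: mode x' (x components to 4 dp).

Mode 1: guard c·x = 0.7916 hit at Δt = 0.8084 (t = 0.8084), x⁻ = (-0.7916) → reset → x⁺ = (-0.5570), jump to mode 2
Mode 2: guard c·x = 1.0788 hit at Δt = 0.9254 (t = 1.7338), x⁻ = (1.0788) → reset → x⁺ = (1.3904), jump to mode 0
Mode 0: flow for 1.0303 to horizon, guard not reached → x = (1.7580)

1 0.8084 1->2
2 1.7338 2->0
final: 0 1.7580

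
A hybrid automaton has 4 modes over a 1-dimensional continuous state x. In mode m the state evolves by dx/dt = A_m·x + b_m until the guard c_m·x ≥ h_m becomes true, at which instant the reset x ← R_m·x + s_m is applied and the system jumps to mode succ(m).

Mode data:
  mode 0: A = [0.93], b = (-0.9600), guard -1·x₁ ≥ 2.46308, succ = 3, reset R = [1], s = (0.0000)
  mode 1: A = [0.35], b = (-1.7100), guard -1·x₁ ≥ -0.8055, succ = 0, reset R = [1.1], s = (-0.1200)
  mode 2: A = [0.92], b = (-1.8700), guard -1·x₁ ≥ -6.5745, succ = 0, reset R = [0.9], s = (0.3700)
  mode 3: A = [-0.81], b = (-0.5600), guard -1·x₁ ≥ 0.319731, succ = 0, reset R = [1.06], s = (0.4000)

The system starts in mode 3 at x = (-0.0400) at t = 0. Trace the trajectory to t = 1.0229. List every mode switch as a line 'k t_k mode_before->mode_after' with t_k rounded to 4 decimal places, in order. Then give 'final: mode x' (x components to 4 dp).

1 0.6928 3->0
final: 0 -0.2879

Mode 3: guard c·x = 0.3197 hit at Δt = 0.6928 (t = 0.6928), x⁻ = (-0.3197) → reset → x⁺ = (0.0611), jump to mode 0
Mode 0: flow for 0.3301 to horizon, guard not reached → x = (-0.2879)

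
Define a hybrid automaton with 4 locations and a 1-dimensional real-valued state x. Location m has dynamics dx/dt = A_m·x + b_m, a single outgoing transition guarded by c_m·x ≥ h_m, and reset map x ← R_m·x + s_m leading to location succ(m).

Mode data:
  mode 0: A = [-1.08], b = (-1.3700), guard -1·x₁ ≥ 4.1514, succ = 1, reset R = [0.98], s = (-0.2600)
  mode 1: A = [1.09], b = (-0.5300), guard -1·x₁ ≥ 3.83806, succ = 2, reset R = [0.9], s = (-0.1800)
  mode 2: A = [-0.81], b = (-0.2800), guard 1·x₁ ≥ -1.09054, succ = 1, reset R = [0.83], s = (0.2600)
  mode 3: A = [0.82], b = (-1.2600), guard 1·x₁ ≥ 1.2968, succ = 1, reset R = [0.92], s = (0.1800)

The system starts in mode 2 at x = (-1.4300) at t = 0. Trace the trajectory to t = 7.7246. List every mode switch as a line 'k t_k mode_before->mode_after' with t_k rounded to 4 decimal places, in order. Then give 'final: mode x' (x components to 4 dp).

1 0.4636 2->1
2 1.6937 1->2
3 3.5270 2->1
4 4.7571 1->2
5 6.5905 2->1
final: 1 -3.4085

Mode 2: guard c·x = -1.0905 hit at Δt = 0.4636 (t = 0.4636), x⁻ = (-1.0905) → reset → x⁺ = (-0.6451), jump to mode 1
Mode 1: guard c·x = 3.8381 hit at Δt = 1.2301 (t = 1.6937), x⁻ = (-3.8381) → reset → x⁺ = (-3.6343), jump to mode 2
Mode 2: guard c·x = -1.0905 hit at Δt = 1.8333 (t = 3.5270), x⁻ = (-1.0905) → reset → x⁺ = (-0.6451), jump to mode 1
Mode 1: guard c·x = 3.8381 hit at Δt = 1.2301 (t = 4.7571), x⁻ = (-3.8381) → reset → x⁺ = (-3.6343), jump to mode 2
Mode 2: guard c·x = -1.0905 hit at Δt = 1.8333 (t = 6.5905), x⁻ = (-1.0905) → reset → x⁺ = (-0.6451), jump to mode 1
Mode 1: flow for 1.1341 to horizon, guard not reached → x = (-3.4085)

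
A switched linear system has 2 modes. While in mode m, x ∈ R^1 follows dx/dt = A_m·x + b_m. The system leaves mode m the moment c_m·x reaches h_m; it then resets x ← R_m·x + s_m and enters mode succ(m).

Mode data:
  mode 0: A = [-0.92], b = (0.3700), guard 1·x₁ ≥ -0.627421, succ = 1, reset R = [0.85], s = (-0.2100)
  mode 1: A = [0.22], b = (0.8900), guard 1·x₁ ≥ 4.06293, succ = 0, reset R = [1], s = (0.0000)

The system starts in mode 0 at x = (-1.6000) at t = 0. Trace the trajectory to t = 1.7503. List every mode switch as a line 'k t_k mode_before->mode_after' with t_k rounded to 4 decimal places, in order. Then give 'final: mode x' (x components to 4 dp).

Mode 0: guard c·x = -0.6274 hit at Δt = 0.7229 (t = 0.7229), x⁻ = (-0.6274) → reset → x⁺ = (-0.7433), jump to mode 1
Mode 1: flow for 1.0274 to horizon, guard not reached → x = (0.0942)

1 0.7229 0->1
final: 1 0.0942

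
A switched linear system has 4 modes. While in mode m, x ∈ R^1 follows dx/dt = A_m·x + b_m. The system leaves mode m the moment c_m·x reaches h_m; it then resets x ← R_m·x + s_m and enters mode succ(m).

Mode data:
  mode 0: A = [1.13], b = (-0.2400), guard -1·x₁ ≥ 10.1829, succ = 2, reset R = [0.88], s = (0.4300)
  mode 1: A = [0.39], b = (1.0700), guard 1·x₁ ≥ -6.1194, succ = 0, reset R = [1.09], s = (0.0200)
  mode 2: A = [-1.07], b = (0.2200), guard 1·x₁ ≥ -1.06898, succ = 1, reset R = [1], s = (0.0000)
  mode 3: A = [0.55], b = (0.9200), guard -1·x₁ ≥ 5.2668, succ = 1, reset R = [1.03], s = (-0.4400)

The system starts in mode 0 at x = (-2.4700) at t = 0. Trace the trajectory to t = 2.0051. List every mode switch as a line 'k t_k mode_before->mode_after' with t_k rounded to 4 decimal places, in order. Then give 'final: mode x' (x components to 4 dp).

Mode 0: guard c·x = 10.1829 hit at Δt = 1.1988 (t = 1.1988), x⁻ = (-10.1829) → reset → x⁺ = (-8.5310), jump to mode 2
Mode 2: flow for 0.8063 to horizon, guard not reached → x = (-3.4813)

1 1.1988 0->2
final: 2 -3.4813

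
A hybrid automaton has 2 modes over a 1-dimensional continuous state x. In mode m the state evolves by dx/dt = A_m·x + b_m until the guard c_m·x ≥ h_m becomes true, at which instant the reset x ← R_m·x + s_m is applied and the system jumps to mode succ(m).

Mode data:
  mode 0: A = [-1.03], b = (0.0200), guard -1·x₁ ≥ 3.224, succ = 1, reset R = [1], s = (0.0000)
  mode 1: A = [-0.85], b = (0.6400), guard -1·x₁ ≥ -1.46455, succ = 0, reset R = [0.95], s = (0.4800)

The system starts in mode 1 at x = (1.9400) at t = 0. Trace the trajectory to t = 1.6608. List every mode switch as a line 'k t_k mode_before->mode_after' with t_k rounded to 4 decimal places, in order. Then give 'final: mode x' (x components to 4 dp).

1 0.6020 1->0
final: 0 0.6417

Mode 1: guard c·x = -1.4646 hit at Δt = 0.6020 (t = 0.6020), x⁻ = (1.4646) → reset → x⁺ = (1.8713), jump to mode 0
Mode 0: flow for 1.0588 to horizon, guard not reached → x = (0.6417)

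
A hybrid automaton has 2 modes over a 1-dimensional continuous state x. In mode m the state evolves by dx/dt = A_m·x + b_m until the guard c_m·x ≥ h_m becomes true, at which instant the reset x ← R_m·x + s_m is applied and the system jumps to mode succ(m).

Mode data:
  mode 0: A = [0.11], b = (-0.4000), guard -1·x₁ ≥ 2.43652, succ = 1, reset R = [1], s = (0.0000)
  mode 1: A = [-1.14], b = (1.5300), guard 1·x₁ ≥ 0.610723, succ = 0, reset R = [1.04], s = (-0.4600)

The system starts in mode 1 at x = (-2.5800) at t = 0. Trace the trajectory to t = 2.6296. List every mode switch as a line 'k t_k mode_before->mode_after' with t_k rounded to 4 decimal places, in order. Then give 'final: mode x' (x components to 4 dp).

1 1.4732 1->0
final: 0 -0.2944

Mode 1: guard c·x = 0.6107 hit at Δt = 1.4732 (t = 1.4732), x⁻ = (0.6107) → reset → x⁺ = (0.1752), jump to mode 0
Mode 0: flow for 1.1564 to horizon, guard not reached → x = (-0.2944)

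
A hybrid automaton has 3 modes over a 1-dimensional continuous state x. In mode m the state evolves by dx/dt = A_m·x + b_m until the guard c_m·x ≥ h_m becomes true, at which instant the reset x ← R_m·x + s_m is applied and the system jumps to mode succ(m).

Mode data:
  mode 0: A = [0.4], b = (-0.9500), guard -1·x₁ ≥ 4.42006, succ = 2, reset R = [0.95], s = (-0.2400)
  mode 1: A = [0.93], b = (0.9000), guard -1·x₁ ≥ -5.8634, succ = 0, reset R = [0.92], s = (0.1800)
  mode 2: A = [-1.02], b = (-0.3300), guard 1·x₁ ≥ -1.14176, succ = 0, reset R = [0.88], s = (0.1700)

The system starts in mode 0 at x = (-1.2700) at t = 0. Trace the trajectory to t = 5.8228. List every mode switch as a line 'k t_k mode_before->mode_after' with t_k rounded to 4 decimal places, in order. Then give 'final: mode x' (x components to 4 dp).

1 1.5571 0->2
2 3.1408 2->0
3 5.0158 0->2
final: 2 -2.1305

Mode 0: guard c·x = 4.4201 hit at Δt = 1.5571 (t = 1.5571), x⁻ = (-4.4201) → reset → x⁺ = (-4.4391), jump to mode 2
Mode 2: guard c·x = -1.1418 hit at Δt = 1.5837 (t = 3.1408), x⁻ = (-1.1418) → reset → x⁺ = (-0.8347), jump to mode 0
Mode 0: guard c·x = 4.4201 hit at Δt = 1.8750 (t = 5.0158), x⁻ = (-4.4201) → reset → x⁺ = (-4.4391), jump to mode 2
Mode 2: flow for 0.8070 to horizon, guard not reached → x = (-2.1305)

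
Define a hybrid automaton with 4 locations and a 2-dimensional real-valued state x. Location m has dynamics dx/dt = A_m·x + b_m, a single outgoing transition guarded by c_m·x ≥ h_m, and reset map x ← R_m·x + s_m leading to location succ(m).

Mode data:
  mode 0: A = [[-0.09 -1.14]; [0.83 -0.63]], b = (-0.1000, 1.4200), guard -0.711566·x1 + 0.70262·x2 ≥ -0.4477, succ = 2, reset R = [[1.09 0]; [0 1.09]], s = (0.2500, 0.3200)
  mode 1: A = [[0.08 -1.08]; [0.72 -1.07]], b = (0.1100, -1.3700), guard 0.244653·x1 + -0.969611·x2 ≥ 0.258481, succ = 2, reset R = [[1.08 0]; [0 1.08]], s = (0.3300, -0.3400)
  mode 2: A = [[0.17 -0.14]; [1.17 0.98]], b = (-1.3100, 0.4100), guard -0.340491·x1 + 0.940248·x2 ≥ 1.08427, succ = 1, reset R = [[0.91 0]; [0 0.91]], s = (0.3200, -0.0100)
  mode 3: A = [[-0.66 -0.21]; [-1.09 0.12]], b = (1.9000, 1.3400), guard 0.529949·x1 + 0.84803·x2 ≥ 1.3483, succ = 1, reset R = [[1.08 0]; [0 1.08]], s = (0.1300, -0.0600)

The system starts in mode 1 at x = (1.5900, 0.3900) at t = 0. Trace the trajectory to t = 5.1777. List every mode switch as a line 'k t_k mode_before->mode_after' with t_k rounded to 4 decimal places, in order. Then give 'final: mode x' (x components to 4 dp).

Mode 1: guard c·x = 0.2585 hit at Δt = 0.5131 (t = 0.5131), x⁻ = (1.5730, 0.1303) → reset → x⁺ = (2.0288, -0.1993), jump to mode 2
Mode 2: guard c·x = 1.0843 hit at Δt = 0.6004 (t = 1.1135), x⁻ = (1.3607, 1.6459) → reset → x⁺ = (1.5582, 1.4878), jump to mode 1
Mode 1: guard c·x = 0.2585 hit at Δt = 1.2309 (t = 2.3444), x⁻ = (0.9914, -0.0164) → reset → x⁺ = (1.4007, -0.3577), jump to mode 2
Mode 2: guard c·x = 1.0843 hit at Δt = 0.8650 (t = 3.2094), x⁻ = (0.3479, 1.2792) → reset → x⁺ = (0.6366, 1.1540), jump to mode 1
Mode 1: guard c·x = 0.2585 hit at Δt = 0.8790 (t = 4.0884), x⁻ = (0.3812, -0.1704) → reset → x⁺ = (0.7417, -0.5240), jump to mode 2
Mode 2: flow for 1.0893 to horizon, guard not reached → x = (-0.6281, -0.2678)

1 0.5131 1->2
2 1.1135 2->1
3 2.3444 1->2
4 3.2094 2->1
5 4.0884 1->2
final: 2 -0.6281 -0.2678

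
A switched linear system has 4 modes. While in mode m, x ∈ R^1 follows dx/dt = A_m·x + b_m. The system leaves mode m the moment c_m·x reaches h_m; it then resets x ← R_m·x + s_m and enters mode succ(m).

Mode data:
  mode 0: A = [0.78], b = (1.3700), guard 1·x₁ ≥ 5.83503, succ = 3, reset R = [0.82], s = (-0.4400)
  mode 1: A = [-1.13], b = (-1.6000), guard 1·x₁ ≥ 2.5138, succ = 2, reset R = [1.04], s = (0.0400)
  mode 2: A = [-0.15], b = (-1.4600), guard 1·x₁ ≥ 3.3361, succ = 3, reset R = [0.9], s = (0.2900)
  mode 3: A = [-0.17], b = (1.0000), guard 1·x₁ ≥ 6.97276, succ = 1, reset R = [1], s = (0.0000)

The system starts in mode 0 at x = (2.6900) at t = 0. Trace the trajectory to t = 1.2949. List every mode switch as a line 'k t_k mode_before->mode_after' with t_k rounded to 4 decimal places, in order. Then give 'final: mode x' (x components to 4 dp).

1 0.6858 0->3
final: 3 4.4960

Mode 0: guard c·x = 5.8350 hit at Δt = 0.6858 (t = 0.6858), x⁻ = (5.8350) → reset → x⁺ = (4.3447), jump to mode 3
Mode 3: flow for 0.6091 to horizon, guard not reached → x = (4.4960)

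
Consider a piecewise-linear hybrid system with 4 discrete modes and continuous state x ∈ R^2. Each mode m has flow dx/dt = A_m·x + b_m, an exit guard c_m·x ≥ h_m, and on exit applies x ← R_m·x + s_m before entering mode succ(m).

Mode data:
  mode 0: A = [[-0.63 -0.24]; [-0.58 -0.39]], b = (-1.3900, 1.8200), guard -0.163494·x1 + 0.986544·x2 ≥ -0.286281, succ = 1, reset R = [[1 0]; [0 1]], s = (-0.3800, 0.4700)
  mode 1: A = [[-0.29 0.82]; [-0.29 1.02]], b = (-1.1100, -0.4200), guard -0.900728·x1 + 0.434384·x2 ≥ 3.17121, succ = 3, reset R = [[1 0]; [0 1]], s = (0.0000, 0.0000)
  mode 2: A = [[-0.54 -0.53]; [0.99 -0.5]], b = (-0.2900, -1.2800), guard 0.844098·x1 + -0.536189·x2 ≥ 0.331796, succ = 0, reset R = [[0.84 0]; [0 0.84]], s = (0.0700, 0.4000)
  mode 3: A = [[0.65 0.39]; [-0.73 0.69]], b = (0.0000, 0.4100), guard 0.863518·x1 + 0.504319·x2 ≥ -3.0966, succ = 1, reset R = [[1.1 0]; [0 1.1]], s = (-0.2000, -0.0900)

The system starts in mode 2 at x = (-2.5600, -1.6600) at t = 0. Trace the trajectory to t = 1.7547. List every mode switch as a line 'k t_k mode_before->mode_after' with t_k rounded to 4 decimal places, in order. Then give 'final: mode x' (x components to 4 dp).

1 0.5684 2->0
2 1.0648 0->1
final: 1 -2.0604 0.0492

Mode 2: guard c·x = 0.3318 hit at Δt = 0.5684 (t = 0.5684), x⁻ = (-1.4123, -2.8422) → reset → x⁺ = (-1.1164, -1.9874), jump to mode 0
Mode 0: guard c·x = -0.2863 hit at Δt = 0.4964 (t = 1.0648), x⁻ = (-1.2876, -0.5036) → reset → x⁺ = (-1.6676, -0.0336), jump to mode 1
Mode 1: flow for 0.6899 to horizon, guard not reached → x = (-2.0604, 0.0492)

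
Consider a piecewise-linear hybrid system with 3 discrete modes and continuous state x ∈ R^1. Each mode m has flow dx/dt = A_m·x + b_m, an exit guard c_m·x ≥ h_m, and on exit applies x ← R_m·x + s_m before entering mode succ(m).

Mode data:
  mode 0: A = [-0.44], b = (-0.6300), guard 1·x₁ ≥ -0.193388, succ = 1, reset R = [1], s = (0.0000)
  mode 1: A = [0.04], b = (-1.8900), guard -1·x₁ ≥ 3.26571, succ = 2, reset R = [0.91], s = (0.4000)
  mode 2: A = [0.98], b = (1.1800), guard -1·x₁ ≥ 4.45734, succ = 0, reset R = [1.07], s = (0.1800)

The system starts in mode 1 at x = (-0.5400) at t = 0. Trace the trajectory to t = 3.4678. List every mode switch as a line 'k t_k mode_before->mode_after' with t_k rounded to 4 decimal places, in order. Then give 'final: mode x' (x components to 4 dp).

1 1.3867 1->2
2 2.2709 2->0
final: 0 -3.2966

Mode 1: guard c·x = 3.2657 hit at Δt = 1.3867 (t = 1.3867), x⁻ = (-3.2657) → reset → x⁺ = (-2.5718), jump to mode 2
Mode 2: guard c·x = 4.4573 hit at Δt = 0.8842 (t = 2.2709), x⁻ = (-4.4573) → reset → x⁺ = (-4.5894), jump to mode 0
Mode 0: flow for 1.1969 to horizon, guard not reached → x = (-3.2966)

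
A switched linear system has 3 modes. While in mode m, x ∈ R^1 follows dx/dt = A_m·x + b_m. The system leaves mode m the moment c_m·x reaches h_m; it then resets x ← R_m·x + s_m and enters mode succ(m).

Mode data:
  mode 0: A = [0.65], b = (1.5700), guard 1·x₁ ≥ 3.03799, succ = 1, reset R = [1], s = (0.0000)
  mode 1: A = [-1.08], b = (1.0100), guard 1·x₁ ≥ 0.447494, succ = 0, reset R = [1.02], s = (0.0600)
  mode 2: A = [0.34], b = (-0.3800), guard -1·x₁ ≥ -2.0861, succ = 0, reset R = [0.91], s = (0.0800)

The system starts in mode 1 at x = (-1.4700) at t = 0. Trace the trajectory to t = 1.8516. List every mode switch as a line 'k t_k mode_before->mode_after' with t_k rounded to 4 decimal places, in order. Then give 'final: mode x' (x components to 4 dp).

Mode 1: guard c·x = 0.4475 hit at Δt = 1.4775 (t = 1.4775), x⁻ = (0.4475) → reset → x⁺ = (0.5164), jump to mode 0
Mode 0: flow for 0.3741 to horizon, guard not reached → x = (1.3235)

1 1.4775 1->0
final: 0 1.3235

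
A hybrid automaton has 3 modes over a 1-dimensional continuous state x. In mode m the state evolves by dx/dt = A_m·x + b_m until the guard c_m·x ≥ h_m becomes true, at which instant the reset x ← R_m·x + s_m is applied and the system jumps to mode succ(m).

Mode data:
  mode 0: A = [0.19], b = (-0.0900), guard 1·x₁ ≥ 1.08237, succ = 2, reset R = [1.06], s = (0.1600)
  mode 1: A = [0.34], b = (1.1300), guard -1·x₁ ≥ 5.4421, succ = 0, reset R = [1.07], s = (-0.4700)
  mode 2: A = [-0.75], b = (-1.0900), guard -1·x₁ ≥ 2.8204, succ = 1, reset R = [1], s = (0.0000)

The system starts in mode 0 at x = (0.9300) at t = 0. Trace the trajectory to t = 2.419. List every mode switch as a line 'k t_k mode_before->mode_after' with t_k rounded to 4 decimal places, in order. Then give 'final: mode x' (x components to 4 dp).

1 1.5164 0->2
final: 2 -0.0505

Mode 0: guard c·x = 1.0824 hit at Δt = 1.5164 (t = 1.5164), x⁻ = (1.0824) → reset → x⁺ = (1.3073), jump to mode 2
Mode 2: flow for 0.9026 to horizon, guard not reached → x = (-0.0505)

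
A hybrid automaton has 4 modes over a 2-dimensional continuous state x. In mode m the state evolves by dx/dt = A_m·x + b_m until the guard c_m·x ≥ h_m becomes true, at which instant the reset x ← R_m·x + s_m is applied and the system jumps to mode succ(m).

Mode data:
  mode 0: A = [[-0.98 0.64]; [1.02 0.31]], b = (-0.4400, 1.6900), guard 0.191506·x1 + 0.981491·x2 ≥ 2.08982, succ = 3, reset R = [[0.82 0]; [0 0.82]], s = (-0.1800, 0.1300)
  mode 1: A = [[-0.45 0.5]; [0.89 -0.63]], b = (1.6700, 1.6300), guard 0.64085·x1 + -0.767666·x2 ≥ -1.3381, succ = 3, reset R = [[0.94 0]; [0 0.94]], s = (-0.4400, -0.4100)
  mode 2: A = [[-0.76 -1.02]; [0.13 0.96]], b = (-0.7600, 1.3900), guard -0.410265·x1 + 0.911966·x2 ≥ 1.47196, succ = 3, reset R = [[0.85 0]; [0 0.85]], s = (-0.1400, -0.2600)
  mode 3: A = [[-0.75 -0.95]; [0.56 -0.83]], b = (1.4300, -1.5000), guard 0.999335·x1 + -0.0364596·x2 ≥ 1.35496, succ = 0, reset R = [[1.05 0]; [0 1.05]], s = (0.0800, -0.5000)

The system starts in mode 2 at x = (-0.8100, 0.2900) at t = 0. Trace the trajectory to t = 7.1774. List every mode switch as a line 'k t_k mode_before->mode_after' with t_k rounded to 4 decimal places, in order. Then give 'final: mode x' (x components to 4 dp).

Mode 2: guard c·x = 1.4720 hit at Δt = 0.4282 (t = 0.4282), x⁻ = (-1.1220, 1.1093) → reset → x⁺ = (-1.0937, 0.6829), jump to mode 3
Mode 3: guard c·x = 1.3550 hit at Δt = 1.4394 (t = 1.8676), x⁻ = (1.3245, -0.8585) → reset → x⁺ = (1.4708, -1.4014), jump to mode 0
Mode 0: guard c·x = 2.0898 hit at Δt = 1.4850 (t = 3.3526), x⁻ = (0.3592, 2.0591) → reset → x⁺ = (0.1146, 1.8185), jump to mode 3
Mode 3: guard c·x = 1.3550 hit at Δt = 1.6589 (t = 5.0115), x⁻ = (1.3367, -0.5255) → reset → x⁺ = (1.4835, -1.0517), jump to mode 0
Mode 0: guard c·x = 2.0898 hit at Δt = 1.2031 (t = 6.2146), x⁻ = (0.4982, 2.0320) → reset → x⁺ = (0.2285, 1.7963), jump to mode 3
Mode 3: flow for 0.9628 to horizon, guard not reached → x = (0.6855, -0.0450)

1 0.4282 2->3
2 1.8676 3->0
3 3.3526 0->3
4 5.0115 3->0
5 6.2146 0->3
final: 3 0.6855 -0.0450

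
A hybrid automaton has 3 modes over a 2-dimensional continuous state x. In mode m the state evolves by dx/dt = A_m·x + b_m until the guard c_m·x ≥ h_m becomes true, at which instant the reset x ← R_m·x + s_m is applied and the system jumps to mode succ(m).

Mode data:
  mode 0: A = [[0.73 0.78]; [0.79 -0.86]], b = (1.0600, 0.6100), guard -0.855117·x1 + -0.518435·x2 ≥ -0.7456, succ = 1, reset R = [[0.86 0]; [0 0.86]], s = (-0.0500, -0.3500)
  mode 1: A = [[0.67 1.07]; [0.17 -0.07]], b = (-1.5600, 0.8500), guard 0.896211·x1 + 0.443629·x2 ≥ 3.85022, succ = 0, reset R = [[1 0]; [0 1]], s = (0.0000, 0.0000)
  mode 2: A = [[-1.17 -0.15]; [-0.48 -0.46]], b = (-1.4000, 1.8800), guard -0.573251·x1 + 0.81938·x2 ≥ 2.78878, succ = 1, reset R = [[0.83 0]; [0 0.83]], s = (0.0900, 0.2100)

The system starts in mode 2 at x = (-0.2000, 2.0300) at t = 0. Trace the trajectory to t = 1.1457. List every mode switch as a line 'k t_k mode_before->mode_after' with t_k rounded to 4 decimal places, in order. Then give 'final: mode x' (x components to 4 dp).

Mode 2: guard c·x = 2.7888 hit at Δt = 0.6832 (t = 0.6832), x⁻ = (-0.9208, 2.7593) → reset → x⁺ = (-0.6743, 2.5002), jump to mode 1
Mode 1: flow for 0.4625 to horizon, guard not reached → x = (-0.2415, 2.7703)

1 0.6832 2->1
final: 1 -0.2415 2.7703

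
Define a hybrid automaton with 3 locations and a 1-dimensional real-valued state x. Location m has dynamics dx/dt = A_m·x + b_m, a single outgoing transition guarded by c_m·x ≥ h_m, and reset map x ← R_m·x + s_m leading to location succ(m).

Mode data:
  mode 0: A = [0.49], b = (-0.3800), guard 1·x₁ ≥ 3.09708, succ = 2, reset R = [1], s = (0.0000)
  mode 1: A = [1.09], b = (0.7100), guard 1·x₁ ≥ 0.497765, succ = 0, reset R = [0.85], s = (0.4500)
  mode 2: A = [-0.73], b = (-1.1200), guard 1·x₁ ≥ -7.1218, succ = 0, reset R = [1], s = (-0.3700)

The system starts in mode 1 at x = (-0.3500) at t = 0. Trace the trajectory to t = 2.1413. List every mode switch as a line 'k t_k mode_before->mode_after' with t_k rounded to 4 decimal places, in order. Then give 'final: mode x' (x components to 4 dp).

1 1.2279 1->0
final: 0 0.9282

Mode 1: guard c·x = 0.4978 hit at Δt = 1.2279 (t = 1.2279), x⁻ = (0.4978) → reset → x⁺ = (0.8731), jump to mode 0
Mode 0: flow for 0.9134 to horizon, guard not reached → x = (0.9282)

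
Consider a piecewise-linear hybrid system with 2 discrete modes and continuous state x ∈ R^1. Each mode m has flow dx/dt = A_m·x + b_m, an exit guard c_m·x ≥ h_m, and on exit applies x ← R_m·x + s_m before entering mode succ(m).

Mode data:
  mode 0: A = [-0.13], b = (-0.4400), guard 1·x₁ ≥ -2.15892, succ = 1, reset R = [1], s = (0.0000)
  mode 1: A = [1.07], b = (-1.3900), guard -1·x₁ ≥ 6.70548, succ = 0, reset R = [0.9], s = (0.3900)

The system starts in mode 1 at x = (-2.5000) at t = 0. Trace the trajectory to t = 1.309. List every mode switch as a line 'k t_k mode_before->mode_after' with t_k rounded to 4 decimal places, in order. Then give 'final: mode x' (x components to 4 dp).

1 0.6965 1->0
final: 0 -5.4719

Mode 1: guard c·x = 6.7055 hit at Δt = 0.6965 (t = 0.6965), x⁻ = (-6.7055) → reset → x⁺ = (-5.6449), jump to mode 0
Mode 0: flow for 0.6125 to horizon, guard not reached → x = (-5.4719)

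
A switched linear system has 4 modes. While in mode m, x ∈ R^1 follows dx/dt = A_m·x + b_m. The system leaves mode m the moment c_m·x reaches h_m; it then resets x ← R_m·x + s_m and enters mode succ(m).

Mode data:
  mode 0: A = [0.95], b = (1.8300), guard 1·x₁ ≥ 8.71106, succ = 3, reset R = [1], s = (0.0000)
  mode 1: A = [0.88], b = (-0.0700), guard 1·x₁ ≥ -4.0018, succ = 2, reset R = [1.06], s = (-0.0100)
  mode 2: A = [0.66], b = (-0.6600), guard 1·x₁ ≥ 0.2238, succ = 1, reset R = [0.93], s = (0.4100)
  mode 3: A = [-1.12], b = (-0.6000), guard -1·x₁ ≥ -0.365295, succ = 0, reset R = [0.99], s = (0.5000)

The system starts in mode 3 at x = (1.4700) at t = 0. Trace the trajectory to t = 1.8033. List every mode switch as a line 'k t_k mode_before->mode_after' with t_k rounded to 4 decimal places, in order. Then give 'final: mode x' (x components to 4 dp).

Mode 3: guard c·x = -0.3653 hit at Δt = 0.7145 (t = 0.7145), x⁻ = (0.3653) → reset → x⁺ = (0.8616), jump to mode 0
Mode 0: flow for 1.0888 to horizon, guard not reached → x = (5.9171)

1 0.7145 3->0
final: 0 5.9171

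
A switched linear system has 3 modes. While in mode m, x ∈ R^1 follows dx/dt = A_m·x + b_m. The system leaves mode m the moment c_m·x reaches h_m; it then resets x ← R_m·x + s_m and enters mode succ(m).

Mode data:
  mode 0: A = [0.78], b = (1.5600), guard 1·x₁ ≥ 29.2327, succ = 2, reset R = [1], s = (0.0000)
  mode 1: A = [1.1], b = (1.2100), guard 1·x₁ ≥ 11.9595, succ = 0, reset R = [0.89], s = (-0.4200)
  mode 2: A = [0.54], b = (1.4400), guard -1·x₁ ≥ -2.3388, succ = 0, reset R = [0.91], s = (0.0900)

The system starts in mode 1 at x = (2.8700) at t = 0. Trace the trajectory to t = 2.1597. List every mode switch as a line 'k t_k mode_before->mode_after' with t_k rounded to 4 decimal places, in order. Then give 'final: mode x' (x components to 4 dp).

Mode 1: guard c·x = 11.9595 hit at Δt = 1.0825 (t = 1.0825), x⁻ = (11.9595) → reset → x⁺ = (10.2240), jump to mode 0
Mode 0: flow for 1.0772 to horizon, guard not reached → x = (26.3213)

1 1.0825 1->0
final: 0 26.3213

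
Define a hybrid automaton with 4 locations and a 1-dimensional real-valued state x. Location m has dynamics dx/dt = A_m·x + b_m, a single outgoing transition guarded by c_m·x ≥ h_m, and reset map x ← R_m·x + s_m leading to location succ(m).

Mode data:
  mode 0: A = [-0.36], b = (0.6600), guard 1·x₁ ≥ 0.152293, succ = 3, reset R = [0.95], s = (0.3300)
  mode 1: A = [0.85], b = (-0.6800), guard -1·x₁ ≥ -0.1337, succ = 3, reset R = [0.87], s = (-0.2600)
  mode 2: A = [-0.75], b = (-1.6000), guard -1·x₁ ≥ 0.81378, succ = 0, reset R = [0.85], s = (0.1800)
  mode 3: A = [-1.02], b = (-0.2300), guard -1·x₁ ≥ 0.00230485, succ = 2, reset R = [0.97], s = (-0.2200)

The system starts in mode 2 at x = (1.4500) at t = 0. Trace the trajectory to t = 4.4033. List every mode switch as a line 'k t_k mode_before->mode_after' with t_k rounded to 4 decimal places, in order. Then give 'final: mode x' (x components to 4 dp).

1 1.3320 2->0
2 2.2567 0->3
3 3.3776 3->2
4 3.8714 2->0
final: 0 -0.1031

Mode 2: guard c·x = 0.8138 hit at Δt = 1.3320 (t = 1.3320), x⁻ = (-0.8138) → reset → x⁺ = (-0.5117), jump to mode 0
Mode 0: guard c·x = 0.1523 hit at Δt = 0.9247 (t = 2.2567), x⁻ = (0.1523) → reset → x⁺ = (0.4747), jump to mode 3
Mode 3: guard c·x = 0.0023 hit at Δt = 1.1209 (t = 3.3776), x⁻ = (-0.0023) → reset → x⁺ = (-0.2222), jump to mode 2
Mode 2: guard c·x = 0.8138 hit at Δt = 0.4938 (t = 3.8714), x⁻ = (-0.8138) → reset → x⁺ = (-0.5117), jump to mode 0
Mode 0: flow for 0.5319 to horizon, guard not reached → x = (-0.1031)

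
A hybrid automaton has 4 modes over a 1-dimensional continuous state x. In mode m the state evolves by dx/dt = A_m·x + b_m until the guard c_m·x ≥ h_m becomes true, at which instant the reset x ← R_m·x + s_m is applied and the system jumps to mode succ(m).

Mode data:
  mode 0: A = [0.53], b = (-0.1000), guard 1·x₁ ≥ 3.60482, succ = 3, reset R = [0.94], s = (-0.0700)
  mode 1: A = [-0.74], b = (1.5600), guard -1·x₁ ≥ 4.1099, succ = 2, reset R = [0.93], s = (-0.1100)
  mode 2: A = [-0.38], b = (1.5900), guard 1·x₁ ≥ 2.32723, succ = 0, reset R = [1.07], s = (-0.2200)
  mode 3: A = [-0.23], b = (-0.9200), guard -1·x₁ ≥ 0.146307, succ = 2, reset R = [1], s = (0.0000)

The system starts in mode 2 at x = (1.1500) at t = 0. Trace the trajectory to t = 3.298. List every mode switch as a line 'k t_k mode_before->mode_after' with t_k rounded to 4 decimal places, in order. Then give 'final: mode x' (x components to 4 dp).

Mode 2: guard c·x = 2.3272 hit at Δt = 1.2921 (t = 1.2921), x⁻ = (2.3272) → reset → x⁺ = (2.2701), jump to mode 0
Mode 0: guard c·x = 3.6048 hit at Δt = 0.9348 (t = 2.2269), x⁻ = (3.6048) → reset → x⁺ = (3.3185), jump to mode 3
Mode 3: flow for 1.0711 to horizon, guard not reached → x = (1.7205)

1 1.2921 2->0
2 2.2269 0->3
final: 3 1.7205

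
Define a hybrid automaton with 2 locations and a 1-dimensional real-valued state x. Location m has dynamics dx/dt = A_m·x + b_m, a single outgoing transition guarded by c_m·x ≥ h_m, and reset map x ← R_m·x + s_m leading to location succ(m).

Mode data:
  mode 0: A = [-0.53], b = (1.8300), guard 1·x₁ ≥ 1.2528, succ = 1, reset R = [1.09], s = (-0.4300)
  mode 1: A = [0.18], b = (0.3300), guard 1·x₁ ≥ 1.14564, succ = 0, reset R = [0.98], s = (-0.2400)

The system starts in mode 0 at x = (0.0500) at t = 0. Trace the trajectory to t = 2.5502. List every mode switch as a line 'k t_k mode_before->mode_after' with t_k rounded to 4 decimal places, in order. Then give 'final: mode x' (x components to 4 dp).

1 0.8229 0->1
2 1.2292 1->0
3 1.5225 0->1
4 1.9288 1->0
5 2.2222 0->1
final: 1 1.1040

Mode 0: guard c·x = 1.2528 hit at Δt = 0.8229 (t = 0.8229), x⁻ = (1.2528) → reset → x⁺ = (0.9356), jump to mode 1
Mode 1: guard c·x = 1.1456 hit at Δt = 0.4063 (t = 1.2292), x⁻ = (1.1456) → reset → x⁺ = (0.8827), jump to mode 0
Mode 0: guard c·x = 1.2528 hit at Δt = 0.2933 (t = 1.5225), x⁻ = (1.2528) → reset → x⁺ = (0.9356), jump to mode 1
Mode 1: guard c·x = 1.1456 hit at Δt = 0.4063 (t = 1.9288), x⁻ = (1.1456) → reset → x⁺ = (0.8827), jump to mode 0
Mode 0: guard c·x = 1.2528 hit at Δt = 0.2933 (t = 2.2222), x⁻ = (1.2528) → reset → x⁺ = (0.9356), jump to mode 1
Mode 1: flow for 0.3280 to horizon, guard not reached → x = (1.1040)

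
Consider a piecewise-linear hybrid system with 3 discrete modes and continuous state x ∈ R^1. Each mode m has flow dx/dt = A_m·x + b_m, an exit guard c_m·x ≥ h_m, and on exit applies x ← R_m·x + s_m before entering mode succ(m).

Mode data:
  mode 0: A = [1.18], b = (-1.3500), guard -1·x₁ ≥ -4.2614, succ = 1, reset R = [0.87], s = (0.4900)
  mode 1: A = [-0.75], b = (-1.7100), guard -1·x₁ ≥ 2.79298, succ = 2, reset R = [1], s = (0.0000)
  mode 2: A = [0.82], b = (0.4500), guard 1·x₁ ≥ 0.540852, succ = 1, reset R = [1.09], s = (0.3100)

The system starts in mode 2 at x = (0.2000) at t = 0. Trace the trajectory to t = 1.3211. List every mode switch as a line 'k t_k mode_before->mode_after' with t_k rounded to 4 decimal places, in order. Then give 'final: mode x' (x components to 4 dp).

Mode 2: guard c·x = 0.5409 hit at Δt = 0.4575 (t = 0.4575), x⁻ = (0.5409) → reset → x⁺ = (0.8995), jump to mode 1
Mode 1: flow for 0.8636 to horizon, guard not reached → x = (-0.6163)

1 0.4575 2->1
final: 1 -0.6163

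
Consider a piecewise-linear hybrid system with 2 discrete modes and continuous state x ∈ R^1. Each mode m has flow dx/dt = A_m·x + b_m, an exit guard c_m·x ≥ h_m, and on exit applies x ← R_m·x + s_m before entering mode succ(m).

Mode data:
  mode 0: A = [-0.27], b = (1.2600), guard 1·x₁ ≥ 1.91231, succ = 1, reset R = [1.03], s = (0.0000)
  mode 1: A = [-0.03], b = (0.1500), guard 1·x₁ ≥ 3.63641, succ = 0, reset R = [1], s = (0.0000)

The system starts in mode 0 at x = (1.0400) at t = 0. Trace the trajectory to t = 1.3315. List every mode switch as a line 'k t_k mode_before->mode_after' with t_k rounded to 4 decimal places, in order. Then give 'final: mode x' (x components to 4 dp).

Mode 0: guard c·x = 1.9123 hit at Δt = 1.0190 (t = 1.0190), x⁻ = (1.9123) → reset → x⁺ = (1.9697), jump to mode 1
Mode 1: flow for 0.3125 to horizon, guard not reached → x = (1.9980)

1 1.0190 0->1
final: 1 1.9980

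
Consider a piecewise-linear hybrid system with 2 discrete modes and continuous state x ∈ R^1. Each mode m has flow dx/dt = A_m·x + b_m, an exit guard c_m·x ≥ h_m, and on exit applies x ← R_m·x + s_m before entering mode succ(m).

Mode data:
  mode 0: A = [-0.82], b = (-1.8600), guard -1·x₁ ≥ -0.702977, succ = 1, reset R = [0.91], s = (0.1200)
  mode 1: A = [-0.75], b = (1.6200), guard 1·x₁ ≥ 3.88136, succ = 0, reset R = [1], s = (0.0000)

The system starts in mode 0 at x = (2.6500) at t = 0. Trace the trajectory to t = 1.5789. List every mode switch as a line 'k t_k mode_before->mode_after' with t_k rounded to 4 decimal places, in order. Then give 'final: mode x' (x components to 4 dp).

1 0.6146 0->1
final: 1 1.4806

Mode 0: guard c·x = -0.7030 hit at Δt = 0.6146 (t = 0.6146), x⁻ = (0.7030) → reset → x⁺ = (0.7597), jump to mode 1
Mode 1: flow for 0.9643 to horizon, guard not reached → x = (1.4806)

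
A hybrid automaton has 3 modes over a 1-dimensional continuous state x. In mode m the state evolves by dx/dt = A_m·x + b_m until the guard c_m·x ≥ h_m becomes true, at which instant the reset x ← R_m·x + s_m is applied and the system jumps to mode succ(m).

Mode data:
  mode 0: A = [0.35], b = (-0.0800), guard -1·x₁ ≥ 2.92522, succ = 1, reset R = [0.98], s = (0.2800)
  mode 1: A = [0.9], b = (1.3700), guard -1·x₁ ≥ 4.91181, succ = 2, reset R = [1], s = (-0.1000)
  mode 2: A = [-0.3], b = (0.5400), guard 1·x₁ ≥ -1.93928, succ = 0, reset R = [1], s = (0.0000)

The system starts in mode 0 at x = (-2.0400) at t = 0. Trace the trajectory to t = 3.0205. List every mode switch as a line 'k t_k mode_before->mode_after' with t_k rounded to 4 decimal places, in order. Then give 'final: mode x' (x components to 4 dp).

1 0.9413 0->1
2 2.2282 1->2
final: 2 -3.5708

Mode 0: guard c·x = 2.9252 hit at Δt = 0.9413 (t = 0.9413), x⁻ = (-2.9252) → reset → x⁺ = (-2.5867), jump to mode 1
Mode 1: guard c·x = 4.9118 hit at Δt = 1.2869 (t = 2.2282), x⁻ = (-4.9118) → reset → x⁺ = (-5.0118), jump to mode 2
Mode 2: flow for 0.7923 to horizon, guard not reached → x = (-3.5708)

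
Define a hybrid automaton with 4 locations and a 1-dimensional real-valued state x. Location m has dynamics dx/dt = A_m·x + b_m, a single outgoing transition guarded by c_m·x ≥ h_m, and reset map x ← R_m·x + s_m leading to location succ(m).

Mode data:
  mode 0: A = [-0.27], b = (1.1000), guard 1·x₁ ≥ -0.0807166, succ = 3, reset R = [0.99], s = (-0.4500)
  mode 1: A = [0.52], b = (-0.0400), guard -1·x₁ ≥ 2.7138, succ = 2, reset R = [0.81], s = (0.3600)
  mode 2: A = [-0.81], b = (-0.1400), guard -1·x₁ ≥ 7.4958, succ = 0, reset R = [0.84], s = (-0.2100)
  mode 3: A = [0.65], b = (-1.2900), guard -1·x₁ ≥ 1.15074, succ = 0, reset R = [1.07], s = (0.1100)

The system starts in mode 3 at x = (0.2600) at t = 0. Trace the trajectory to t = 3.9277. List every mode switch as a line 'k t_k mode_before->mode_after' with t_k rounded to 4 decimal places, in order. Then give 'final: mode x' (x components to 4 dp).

Mode 3: guard c·x = 1.1507 hit at Δt = 0.9196 (t = 0.9196), x⁻ = (-1.1507) → reset → x⁺ = (-1.1213), jump to mode 0
Mode 0: guard c·x = -0.0807 hit at Δt = 0.8278 (t = 1.7474), x⁻ = (-0.0807) → reset → x⁺ = (-0.5299), jump to mode 3
Mode 3: guard c·x = 1.1507 hit at Δt = 0.3395 (t = 2.0869), x⁻ = (-1.1507) → reset → x⁺ = (-1.1213), jump to mode 0
Mode 0: guard c·x = -0.0807 hit at Δt = 0.8278 (t = 2.9147), x⁻ = (-0.0807) → reset → x⁺ = (-0.5299), jump to mode 3
Mode 3: guard c·x = 1.1507 hit at Δt = 0.3395 (t = 3.2541), x⁻ = (-1.1507) → reset → x⁺ = (-1.1213), jump to mode 0
Mode 0: flow for 0.6736 to horizon, guard not reached → x = (-0.2574)

1 0.9196 3->0
2 1.7474 0->3
3 2.0869 3->0
4 2.9147 0->3
5 3.2541 3->0
final: 0 -0.2574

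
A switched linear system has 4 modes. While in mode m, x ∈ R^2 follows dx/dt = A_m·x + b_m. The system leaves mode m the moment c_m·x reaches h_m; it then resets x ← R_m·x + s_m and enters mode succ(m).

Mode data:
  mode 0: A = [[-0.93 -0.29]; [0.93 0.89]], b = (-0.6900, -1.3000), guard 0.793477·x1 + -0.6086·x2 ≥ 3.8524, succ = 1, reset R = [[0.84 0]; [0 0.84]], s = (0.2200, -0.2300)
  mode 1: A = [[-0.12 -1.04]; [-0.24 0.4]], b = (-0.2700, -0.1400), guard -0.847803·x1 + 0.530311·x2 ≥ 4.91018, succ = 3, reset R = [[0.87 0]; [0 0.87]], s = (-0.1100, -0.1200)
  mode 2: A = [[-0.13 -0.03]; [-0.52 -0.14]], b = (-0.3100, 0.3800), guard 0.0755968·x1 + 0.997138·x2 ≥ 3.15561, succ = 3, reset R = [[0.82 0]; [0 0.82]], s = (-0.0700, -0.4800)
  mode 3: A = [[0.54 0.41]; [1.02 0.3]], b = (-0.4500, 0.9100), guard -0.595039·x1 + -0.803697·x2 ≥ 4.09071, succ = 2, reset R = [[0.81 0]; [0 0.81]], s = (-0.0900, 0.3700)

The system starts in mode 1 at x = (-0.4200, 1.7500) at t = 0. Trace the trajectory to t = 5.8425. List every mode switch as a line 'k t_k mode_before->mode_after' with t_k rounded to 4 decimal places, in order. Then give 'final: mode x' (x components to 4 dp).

1 1.2731 1->3
2 2.4320 3->2
3 3.8939 2->3
4 4.7634 3->2
final: 2 -4.6227 2.6996

Mode 1: guard c·x = 4.9102 hit at Δt = 1.2731 (t = 1.2731), x⁻ = (-3.6733, 3.3865) → reset → x⁺ = (-3.3058, 2.8263), jump to mode 3
Mode 3: guard c·x = 4.0907 hit at Δt = 1.1589 (t = 2.4320), x⁻ = (-5.8710, -0.7431) → reset → x⁺ = (-4.8455, -0.2319), jump to mode 2
Mode 2: guard c·x = 3.1556 hit at Δt = 1.4619 (t = 3.8939), x⁻ = (-4.4908, 3.5051) → reset → x⁺ = (-3.7524, 2.3942), jump to mode 3
Mode 3: guard c·x = 4.0907 hit at Δt = 0.8695 (t = 4.7634), x⁻ = (-5.9544, -0.6814) → reset → x⁺ = (-4.9131, -0.1819), jump to mode 2
Mode 2: flow for 1.0791 to horizon, guard not reached → x = (-4.6227, 2.6996)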